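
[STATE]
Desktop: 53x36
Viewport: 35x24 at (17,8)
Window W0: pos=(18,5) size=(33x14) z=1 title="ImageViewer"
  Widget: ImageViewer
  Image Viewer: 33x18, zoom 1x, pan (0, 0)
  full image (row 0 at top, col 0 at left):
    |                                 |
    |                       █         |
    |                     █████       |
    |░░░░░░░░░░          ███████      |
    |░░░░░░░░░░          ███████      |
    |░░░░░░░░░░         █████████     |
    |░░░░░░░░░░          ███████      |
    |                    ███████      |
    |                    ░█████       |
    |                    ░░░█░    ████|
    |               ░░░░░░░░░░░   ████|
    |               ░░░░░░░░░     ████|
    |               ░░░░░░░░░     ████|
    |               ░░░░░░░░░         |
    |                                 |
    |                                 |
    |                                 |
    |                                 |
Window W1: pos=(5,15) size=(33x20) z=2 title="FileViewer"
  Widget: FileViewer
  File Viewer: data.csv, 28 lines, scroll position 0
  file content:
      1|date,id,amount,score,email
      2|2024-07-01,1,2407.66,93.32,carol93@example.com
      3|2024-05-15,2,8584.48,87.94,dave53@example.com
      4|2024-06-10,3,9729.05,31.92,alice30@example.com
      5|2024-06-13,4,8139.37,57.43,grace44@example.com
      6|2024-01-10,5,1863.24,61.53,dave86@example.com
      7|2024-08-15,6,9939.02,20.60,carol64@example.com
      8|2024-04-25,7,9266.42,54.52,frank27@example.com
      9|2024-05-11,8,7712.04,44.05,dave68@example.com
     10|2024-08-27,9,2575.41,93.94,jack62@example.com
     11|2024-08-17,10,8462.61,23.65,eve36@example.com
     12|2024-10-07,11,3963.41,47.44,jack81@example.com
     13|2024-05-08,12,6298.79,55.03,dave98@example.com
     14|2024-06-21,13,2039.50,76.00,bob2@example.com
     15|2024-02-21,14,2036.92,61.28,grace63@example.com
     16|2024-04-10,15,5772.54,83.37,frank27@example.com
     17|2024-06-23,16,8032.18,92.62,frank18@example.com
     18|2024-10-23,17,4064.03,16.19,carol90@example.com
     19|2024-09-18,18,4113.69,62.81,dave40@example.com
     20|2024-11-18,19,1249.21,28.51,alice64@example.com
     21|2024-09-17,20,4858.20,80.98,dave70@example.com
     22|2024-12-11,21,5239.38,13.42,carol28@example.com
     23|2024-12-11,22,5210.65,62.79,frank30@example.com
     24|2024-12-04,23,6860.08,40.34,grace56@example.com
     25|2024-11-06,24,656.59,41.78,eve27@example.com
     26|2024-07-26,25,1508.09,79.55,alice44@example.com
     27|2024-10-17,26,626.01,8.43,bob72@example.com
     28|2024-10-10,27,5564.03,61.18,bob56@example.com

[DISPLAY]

 ┃                               ┃ 
 ┃                       █       ┃ 
 ┃                     █████     ┃ 
 ┃░░░░░░░░░░          ███████    ┃ 
 ┃░░░░░░░░░░          ███████    ┃ 
 ┃░░░░░░░░░░         █████████   ┃ 
 ┃░░░░░░░░░░          ███████    ┃ 
━━━━━━━━━━━━━━━━━━━━┓ ███████    ┃ 
                    ┃ ░█████     ┃ 
────────────────────┨ ░░░█░    ██┃ 
unt,score,email    ▲┃━━━━━━━━━━━━┛ 
1,2407.66,93.32,car█┃              
2,8584.48,87.94,dav░┃              
3,9729.05,31.92,ali░┃              
4,8139.37,57.43,gra░┃              
5,1863.24,61.53,dav░┃              
6,9939.02,20.60,car░┃              
7,9266.42,54.52,fra░┃              
8,7712.04,44.05,dav░┃              
9,2575.41,93.94,jac░┃              
10,8462.61,23.65,ev░┃              
11,3963.41,47.44,ja░┃              
12,6298.79,55.03,da░┃              
13,2039.50,76.00,bo░┃              


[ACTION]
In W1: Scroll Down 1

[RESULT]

 ┃                               ┃ 
 ┃                       █       ┃ 
 ┃                     █████     ┃ 
 ┃░░░░░░░░░░          ███████    ┃ 
 ┃░░░░░░░░░░          ███████    ┃ 
 ┃░░░░░░░░░░         █████████   ┃ 
 ┃░░░░░░░░░░          ███████    ┃ 
━━━━━━━━━━━━━━━━━━━━┓ ███████    ┃ 
                    ┃ ░█████     ┃ 
────────────────────┨ ░░░█░    ██┃ 
1,2407.66,93.32,car▲┃━━━━━━━━━━━━┛ 
2,8584.48,87.94,dav░┃              
3,9729.05,31.92,ali█┃              
4,8139.37,57.43,gra░┃              
5,1863.24,61.53,dav░┃              
6,9939.02,20.60,car░┃              
7,9266.42,54.52,fra░┃              
8,7712.04,44.05,dav░┃              
9,2575.41,93.94,jac░┃              
10,8462.61,23.65,ev░┃              
11,3963.41,47.44,ja░┃              
12,6298.79,55.03,da░┃              
13,2039.50,76.00,bo░┃              
14,2036.92,61.28,gr░┃              


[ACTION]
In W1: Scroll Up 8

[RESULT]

 ┃                               ┃ 
 ┃                       █       ┃ 
 ┃                     █████     ┃ 
 ┃░░░░░░░░░░          ███████    ┃ 
 ┃░░░░░░░░░░          ███████    ┃ 
 ┃░░░░░░░░░░         █████████   ┃ 
 ┃░░░░░░░░░░          ███████    ┃ 
━━━━━━━━━━━━━━━━━━━━┓ ███████    ┃ 
                    ┃ ░█████     ┃ 
────────────────────┨ ░░░█░    ██┃ 
unt,score,email    ▲┃━━━━━━━━━━━━┛ 
1,2407.66,93.32,car█┃              
2,8584.48,87.94,dav░┃              
3,9729.05,31.92,ali░┃              
4,8139.37,57.43,gra░┃              
5,1863.24,61.53,dav░┃              
6,9939.02,20.60,car░┃              
7,9266.42,54.52,fra░┃              
8,7712.04,44.05,dav░┃              
9,2575.41,93.94,jac░┃              
10,8462.61,23.65,ev░┃              
11,3963.41,47.44,ja░┃              
12,6298.79,55.03,da░┃              
13,2039.50,76.00,bo░┃              


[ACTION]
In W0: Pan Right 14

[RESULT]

 ┃                               ┃ 
 ┃         █                     ┃ 
 ┃       █████                   ┃ 
 ┃      ███████                  ┃ 
 ┃      ███████                  ┃ 
 ┃     █████████                 ┃ 
 ┃      ███████                  ┃ 
━━━━━━━━━━━━━━━━━━━━┓            ┃ 
                    ┃            ┃ 
────────────────────┨            ┃ 
unt,score,email    ▲┃━━━━━━━━━━━━┛ 
1,2407.66,93.32,car█┃              
2,8584.48,87.94,dav░┃              
3,9729.05,31.92,ali░┃              
4,8139.37,57.43,gra░┃              
5,1863.24,61.53,dav░┃              
6,9939.02,20.60,car░┃              
7,9266.42,54.52,fra░┃              
8,7712.04,44.05,dav░┃              
9,2575.41,93.94,jac░┃              
10,8462.61,23.65,ev░┃              
11,3963.41,47.44,ja░┃              
12,6298.79,55.03,da░┃              
13,2039.50,76.00,bo░┃              


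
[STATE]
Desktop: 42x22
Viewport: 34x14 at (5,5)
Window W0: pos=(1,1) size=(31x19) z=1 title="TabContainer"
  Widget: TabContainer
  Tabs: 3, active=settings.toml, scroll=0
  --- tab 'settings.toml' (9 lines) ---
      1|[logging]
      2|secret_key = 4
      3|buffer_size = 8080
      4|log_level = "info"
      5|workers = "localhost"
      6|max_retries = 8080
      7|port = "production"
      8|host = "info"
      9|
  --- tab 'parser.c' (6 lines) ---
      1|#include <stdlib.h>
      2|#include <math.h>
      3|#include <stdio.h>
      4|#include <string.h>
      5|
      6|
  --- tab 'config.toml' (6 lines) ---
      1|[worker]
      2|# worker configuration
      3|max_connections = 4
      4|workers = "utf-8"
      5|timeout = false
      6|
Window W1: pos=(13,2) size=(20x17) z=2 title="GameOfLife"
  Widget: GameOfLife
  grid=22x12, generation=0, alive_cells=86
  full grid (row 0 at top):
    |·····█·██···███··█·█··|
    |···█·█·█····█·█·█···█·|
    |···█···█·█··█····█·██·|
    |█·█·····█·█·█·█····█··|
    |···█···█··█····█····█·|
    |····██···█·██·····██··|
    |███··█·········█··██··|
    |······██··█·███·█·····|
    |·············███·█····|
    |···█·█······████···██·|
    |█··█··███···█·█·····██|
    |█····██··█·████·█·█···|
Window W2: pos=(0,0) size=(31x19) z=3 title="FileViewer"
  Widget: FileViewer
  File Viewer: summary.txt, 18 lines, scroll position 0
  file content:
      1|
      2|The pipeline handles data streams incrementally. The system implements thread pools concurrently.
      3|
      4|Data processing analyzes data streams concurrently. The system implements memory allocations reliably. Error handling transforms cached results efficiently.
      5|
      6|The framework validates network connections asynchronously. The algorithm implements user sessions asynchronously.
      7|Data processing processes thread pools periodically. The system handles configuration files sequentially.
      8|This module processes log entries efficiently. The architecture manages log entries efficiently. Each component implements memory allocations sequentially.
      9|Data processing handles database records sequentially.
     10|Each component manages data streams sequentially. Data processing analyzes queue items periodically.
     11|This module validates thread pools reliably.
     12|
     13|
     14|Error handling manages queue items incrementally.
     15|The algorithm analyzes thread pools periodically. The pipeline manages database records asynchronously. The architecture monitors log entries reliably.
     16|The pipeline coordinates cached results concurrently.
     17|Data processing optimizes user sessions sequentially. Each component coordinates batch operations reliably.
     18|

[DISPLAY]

                        ░┃ ┃      
 processing analyzes dat░┃█┃      
                        ░┃·┃      
framework validates netw░┃█┃      
 processing processes th░┃█┃      
 module processes log en░┃·┃      
 processing handles data░┃█┃      
 component manages data ░┃█┃      
 module validates thread░┃·┃      
                        ░┃·┃      
                        ░┃█┃      
r handling manages queue░┃·┃      
algorithm analyzes threa▼┃·┃      
━━━━━━━━━━━━━━━━━━━━━━━━━┛━┛      


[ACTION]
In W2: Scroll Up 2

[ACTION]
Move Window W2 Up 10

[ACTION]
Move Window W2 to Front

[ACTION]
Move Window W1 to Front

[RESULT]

        ┃Gen: 0            ┃      
 process┃···█·██···███··█·█┃      
        ┃·█·█·█····█·█·█···┃      
framewor┃·█···█·█··█····█·█┃      
 process┃█·····█·█·█·█····█┃      
 module ┃·█···█··█····█····┃      
 process┃··██···█·██·····██┃      
 compone┃█··█·········█··██┃      
 module ┃····██··█·███·█···┃      
        ┃···········███·█··┃      
        ┃·█·█······████···█┃      
r handli┃·█··███···█·█·····┃      
algorith┃···██··█·████·█·█·┃      
━━━━━━━━┗━━━━━━━━━━━━━━━━━━┛      


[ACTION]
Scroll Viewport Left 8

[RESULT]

┃            ┃Gen: 0            ┃ 
┃Data process┃···█·██···███··█·█┃ 
┃            ┃·█·█·█····█·█·█···┃ 
┃The framewor┃·█···█·█··█····█·█┃ 
┃Data process┃█·····█·█·█·█····█┃ 
┃This module ┃·█···█··█····█····┃ 
┃Data process┃··██···█·██·····██┃ 
┃Each compone┃█··█·········█··██┃ 
┃This module ┃····██··█·███·█···┃ 
┃            ┃···········███·█··┃ 
┃            ┃·█·█······████···█┃ 
┃Error handli┃·█··███···█·█·····┃ 
┃The algorith┃···██··█·████·█·█·┃ 
┗━━━━━━━━━━━━┗━━━━━━━━━━━━━━━━━━┛ 


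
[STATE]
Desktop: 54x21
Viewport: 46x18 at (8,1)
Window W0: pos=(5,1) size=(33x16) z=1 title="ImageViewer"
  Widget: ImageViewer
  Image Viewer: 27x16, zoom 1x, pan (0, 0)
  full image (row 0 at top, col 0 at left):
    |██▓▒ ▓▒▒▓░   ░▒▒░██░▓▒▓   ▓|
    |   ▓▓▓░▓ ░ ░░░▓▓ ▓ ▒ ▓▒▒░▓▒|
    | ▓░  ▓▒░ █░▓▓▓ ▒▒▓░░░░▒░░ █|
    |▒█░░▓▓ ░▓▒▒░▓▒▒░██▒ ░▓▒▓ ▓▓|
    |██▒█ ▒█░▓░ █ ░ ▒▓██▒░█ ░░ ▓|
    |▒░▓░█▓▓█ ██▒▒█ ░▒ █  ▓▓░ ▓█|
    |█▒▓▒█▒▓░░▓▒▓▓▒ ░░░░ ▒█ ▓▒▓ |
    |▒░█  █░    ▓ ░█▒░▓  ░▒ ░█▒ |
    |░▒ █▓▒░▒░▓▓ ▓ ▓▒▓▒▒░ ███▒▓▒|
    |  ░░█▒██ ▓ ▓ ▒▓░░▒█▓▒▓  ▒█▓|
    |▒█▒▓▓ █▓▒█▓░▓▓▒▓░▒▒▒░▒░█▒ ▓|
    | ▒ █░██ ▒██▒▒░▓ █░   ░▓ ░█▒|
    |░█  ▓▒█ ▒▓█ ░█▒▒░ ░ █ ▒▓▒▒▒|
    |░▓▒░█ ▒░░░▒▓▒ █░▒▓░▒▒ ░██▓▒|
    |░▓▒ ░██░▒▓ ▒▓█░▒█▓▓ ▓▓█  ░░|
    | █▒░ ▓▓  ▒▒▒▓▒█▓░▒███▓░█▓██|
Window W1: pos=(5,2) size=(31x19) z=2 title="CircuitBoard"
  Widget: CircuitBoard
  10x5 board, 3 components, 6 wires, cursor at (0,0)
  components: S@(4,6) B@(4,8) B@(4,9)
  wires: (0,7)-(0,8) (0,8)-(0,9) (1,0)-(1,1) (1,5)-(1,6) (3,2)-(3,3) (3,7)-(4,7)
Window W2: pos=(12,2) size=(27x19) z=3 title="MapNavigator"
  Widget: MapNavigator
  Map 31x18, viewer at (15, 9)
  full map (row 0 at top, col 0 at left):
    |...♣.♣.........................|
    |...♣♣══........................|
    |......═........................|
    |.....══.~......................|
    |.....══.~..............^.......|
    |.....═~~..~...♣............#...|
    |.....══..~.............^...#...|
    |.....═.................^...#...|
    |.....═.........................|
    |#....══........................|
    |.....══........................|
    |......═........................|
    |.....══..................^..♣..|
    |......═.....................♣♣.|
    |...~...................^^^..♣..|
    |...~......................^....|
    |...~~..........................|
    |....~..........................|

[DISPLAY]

━━━━━━━━━━━━━━━━━━━━━━━━━━━━━┓                
━━━━┏━━━━━━━━━━━━━━━━━━━━━━━━━┓               
ircu┃ MapNavigator            ┃               
────┠─────────────────────────┨               
 0 1┃...═.....................┃               
 [.]┃..══.~...................┃               
    ┃..══.~..............^....┃               
  · ┃..═~~..~...♣............#┃               
    ┃..══..~.............^...#┃               
    ┃..═.................^...#┃               
    ┃..═......................┃               
    ┃..══........@............┃               
    ┃..══.....................┃               
    ┃...═.....................┃               
rsor┃..══..................^..┃               
    ┃...═.....................┃               
    ┃~...................^^^..┃               
    ┃~......................^.┃               


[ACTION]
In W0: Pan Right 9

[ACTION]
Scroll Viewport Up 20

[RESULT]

                                              
━━━━━━━━━━━━━━━━━━━━━━━━━━━━━┓                
━━━━┏━━━━━━━━━━━━━━━━━━━━━━━━━┓               
ircu┃ MapNavigator            ┃               
────┠─────────────────────────┨               
 0 1┃...═.....................┃               
 [.]┃..══.~...................┃               
    ┃..══.~..............^....┃               
  · ┃..═~~..~...♣............#┃               
    ┃..══..~.............^...#┃               
    ┃..═.................^...#┃               
    ┃..═......................┃               
    ┃..══........@............┃               
    ┃..══.....................┃               
    ┃...═.....................┃               
rsor┃..══..................^..┃               
    ┃...═.....................┃               
    ┃~...................^^^..┃               


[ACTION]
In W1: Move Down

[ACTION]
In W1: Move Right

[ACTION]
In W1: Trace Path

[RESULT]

                                              
━━━━━━━━━━━━━━━━━━━━━━━━━━━━━┓                
━━━━┏━━━━━━━━━━━━━━━━━━━━━━━━━┓               
ircu┃ MapNavigator            ┃               
────┠─────────────────────────┨               
 0 1┃...═.....................┃               
    ┃..══.~...................┃               
    ┃..══.~..............^....┃               
  · ┃..═~~..~...♣............#┃               
    ┃..══..~.............^...#┃               
    ┃..═.................^...#┃               
    ┃..═......................┃               
    ┃..══........@............┃               
    ┃..══.....................┃               
    ┃...═.....................┃               
rsor┃..══..................^..┃               
    ┃...═.....................┃               
    ┃~...................^^^..┃               


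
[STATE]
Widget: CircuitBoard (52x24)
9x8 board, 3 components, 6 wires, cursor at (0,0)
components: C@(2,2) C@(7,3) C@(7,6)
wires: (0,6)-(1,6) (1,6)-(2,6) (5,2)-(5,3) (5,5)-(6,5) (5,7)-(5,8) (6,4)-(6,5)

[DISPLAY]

   0 1 2 3 4 5 6 7 8                                
0  [.]                      ·                       
                            │                       
1                           ·                       
                            │                       
2           C               ·                       
                                                    
3                                                   
                                                    
4                                                   
                                                    
5           · ─ ·       ·       · ─ ·               
                        │                           
6                   · ─ ·                           
                                                    
7               C           C                       
Cursor: (0,0)                                       
                                                    
                                                    
                                                    
                                                    
                                                    
                                                    
                                                    


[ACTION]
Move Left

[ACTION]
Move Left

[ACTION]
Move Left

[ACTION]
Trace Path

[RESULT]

   0 1 2 3 4 5 6 7 8                                
0  [.]                      ·                       
                            │                       
1                           ·                       
                            │                       
2           C               ·                       
                                                    
3                                                   
                                                    
4                                                   
                                                    
5           · ─ ·       ·       · ─ ·               
                        │                           
6                   · ─ ·                           
                                                    
7               C           C                       
Cursor: (0,0)  Trace: No connections                
                                                    
                                                    
                                                    
                                                    
                                                    
                                                    
                                                    


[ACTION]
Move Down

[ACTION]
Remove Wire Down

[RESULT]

   0 1 2 3 4 5 6 7 8                                
0                           ·                       
                            │                       
1  [.]                      ·                       
                            │                       
2           C               ·                       
                                                    
3                                                   
                                                    
4                                                   
                                                    
5           · ─ ·       ·       · ─ ·               
                        │                           
6                   · ─ ·                           
                                                    
7               C           C                       
Cursor: (1,0)  Trace: No connections                
                                                    
                                                    
                                                    
                                                    
                                                    
                                                    
                                                    


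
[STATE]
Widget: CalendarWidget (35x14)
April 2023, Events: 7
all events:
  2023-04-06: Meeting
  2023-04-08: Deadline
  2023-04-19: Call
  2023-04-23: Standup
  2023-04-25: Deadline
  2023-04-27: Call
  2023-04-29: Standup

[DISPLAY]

             April 2023            
Mo Tu We Th Fr Sa Su               
                1  2               
 3  4  5  6*  7  8*  9             
10 11 12 13 14 15 16               
17 18 19* 20 21 22 23*             
24 25* 26 27* 28 29* 30            
                                   
                                   
                                   
                                   
                                   
                                   
                                   


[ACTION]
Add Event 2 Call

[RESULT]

             April 2023            
Mo Tu We Th Fr Sa Su               
                1  2*              
 3  4  5  6*  7  8*  9             
10 11 12 13 14 15 16               
17 18 19* 20 21 22 23*             
24 25* 26 27* 28 29* 30            
                                   
                                   
                                   
                                   
                                   
                                   
                                   


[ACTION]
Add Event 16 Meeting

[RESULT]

             April 2023            
Mo Tu We Th Fr Sa Su               
                1  2*              
 3  4  5  6*  7  8*  9             
10 11 12 13 14 15 16*              
17 18 19* 20 21 22 23*             
24 25* 26 27* 28 29* 30            
                                   
                                   
                                   
                                   
                                   
                                   
                                   


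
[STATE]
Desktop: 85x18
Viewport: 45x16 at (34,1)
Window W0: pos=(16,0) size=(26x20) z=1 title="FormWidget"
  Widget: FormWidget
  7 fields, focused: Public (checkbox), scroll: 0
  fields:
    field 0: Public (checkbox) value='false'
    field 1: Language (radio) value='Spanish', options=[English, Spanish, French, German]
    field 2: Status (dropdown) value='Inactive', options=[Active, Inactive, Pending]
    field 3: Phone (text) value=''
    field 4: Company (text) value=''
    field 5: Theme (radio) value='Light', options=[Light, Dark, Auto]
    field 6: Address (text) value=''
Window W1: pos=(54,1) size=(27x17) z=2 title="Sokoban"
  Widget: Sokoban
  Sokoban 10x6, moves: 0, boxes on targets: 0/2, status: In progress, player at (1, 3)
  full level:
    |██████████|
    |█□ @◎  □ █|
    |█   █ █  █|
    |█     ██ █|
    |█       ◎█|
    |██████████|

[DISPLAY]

       ┃            ┏━━━━━━━━━━━━━━━━━━━━━━━━
───────┨            ┃ Sokoban                
       ┃            ┠────────────────────────
 Englis┃            ┃██████████              
activ▼]┃            ┃█□ @◎  □ █              
      ]┃            ┃█   █ █  █              
      ]┃            ┃█     ██ █              
 Light ┃            ┃█       ◎█              
      ]┃            ┃██████████              
       ┃            ┃Moves: 0  0/2           
       ┃            ┃                        
       ┃            ┃                        
       ┃            ┃                        
       ┃            ┃                        
       ┃            ┃                        
       ┃            ┃                        


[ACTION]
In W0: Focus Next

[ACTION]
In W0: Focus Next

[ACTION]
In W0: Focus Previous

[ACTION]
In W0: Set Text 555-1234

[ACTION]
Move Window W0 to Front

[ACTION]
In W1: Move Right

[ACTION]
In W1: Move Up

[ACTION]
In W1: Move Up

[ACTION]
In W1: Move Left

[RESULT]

       ┃            ┏━━━━━━━━━━━━━━━━━━━━━━━━
───────┨            ┃ Sokoban                
       ┃            ┠────────────────────────
 Englis┃            ┃██████████              
activ▼]┃            ┃█□ @◎  □ █              
      ]┃            ┃█   █ █  █              
      ]┃            ┃█     ██ █              
 Light ┃            ┃█       ◎█              
      ]┃            ┃██████████              
       ┃            ┃Moves: 2  0/2           
       ┃            ┃                        
       ┃            ┃                        
       ┃            ┃                        
       ┃            ┃                        
       ┃            ┃                        
       ┃            ┃                        


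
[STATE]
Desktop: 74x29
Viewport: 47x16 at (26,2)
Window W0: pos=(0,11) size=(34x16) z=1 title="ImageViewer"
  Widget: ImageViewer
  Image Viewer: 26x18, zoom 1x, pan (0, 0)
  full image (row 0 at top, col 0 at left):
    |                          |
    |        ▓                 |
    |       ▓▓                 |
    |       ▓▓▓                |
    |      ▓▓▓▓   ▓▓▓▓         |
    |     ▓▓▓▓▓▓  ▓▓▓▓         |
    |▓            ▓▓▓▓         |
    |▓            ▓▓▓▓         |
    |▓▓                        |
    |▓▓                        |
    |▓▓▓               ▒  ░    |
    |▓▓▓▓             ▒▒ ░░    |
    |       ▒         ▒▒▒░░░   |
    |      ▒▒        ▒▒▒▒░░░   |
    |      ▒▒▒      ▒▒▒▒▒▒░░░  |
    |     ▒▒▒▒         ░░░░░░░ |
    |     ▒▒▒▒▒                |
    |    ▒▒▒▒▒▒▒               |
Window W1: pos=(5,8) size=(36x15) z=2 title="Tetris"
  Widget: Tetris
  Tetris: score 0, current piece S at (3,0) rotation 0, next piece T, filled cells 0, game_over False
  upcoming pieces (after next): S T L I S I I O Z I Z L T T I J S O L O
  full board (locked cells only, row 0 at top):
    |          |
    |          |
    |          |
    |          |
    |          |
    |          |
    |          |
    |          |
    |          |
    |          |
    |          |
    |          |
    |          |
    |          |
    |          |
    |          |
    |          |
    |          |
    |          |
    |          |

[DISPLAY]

                                               
                                               
                                               
                                               
                                               
                                               
━━━━━━━━━━━━━━┓                                
              ┃                                
──────────────┨                                
              ┃                                
              ┃                                
              ┃                                
              ┃                                
              ┃                                
              ┃                                
              ┃                                


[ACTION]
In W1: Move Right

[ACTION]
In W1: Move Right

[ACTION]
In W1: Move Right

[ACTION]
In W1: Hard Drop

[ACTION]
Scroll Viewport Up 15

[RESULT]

                                               
                                               
                                               
                                               
                                               
                                               
                                               
                                               
━━━━━━━━━━━━━━┓                                
              ┃                                
──────────────┨                                
              ┃                                
              ┃                                
              ┃                                
              ┃                                
              ┃                                


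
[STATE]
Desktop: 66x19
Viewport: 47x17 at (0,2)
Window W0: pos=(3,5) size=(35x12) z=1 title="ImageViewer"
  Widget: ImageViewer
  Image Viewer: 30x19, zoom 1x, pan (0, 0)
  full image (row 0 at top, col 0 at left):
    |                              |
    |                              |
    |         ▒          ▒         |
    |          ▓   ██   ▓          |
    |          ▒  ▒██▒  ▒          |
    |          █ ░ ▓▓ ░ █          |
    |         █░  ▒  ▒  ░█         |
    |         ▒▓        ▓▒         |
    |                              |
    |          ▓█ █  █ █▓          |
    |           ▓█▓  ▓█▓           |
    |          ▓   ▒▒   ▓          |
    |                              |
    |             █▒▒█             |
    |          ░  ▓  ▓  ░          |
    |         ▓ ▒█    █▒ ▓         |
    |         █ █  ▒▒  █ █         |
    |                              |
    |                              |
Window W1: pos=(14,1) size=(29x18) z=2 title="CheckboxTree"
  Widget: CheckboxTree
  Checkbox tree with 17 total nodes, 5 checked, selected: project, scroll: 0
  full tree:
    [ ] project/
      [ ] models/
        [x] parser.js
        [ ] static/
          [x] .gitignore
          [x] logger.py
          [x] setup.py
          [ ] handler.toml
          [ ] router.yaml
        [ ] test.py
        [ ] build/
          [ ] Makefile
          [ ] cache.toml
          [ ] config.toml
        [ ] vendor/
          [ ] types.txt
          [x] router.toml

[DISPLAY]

              ┃ CheckboxTree              ┃    
              ┠───────────────────────────┨    
              ┃>[-] project/              ┃    
   ┏━━━━━━━━━━┃   [-] models/             ┃    
   ┃ ImageView┃     [x] parser.js         ┃    
   ┠──────────┃     [-] static/           ┃    
   ┃          ┃       [x] .gitignore      ┃    
   ┃          ┃       [x] logger.py       ┃    
   ┃         ▒┃       [x] setup.py        ┃    
   ┃          ┃       [ ] handler.toml    ┃    
   ┃          ┃       [ ] router.yaml     ┃    
   ┃          ┃     [ ] test.py           ┃    
   ┃         █┃     [ ] build/            ┃    
   ┃         ▒┃       [ ] Makefile        ┃    
   ┗━━━━━━━━━━┃       [ ] cache.toml      ┃    
              ┃       [ ] config.toml     ┃    
              ┗━━━━━━━━━━━━━━━━━━━━━━━━━━━┛    


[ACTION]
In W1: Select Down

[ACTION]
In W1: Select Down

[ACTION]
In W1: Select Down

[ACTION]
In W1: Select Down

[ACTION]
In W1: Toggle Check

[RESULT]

              ┃ CheckboxTree              ┃    
              ┠───────────────────────────┨    
              ┃ [-] project/              ┃    
   ┏━━━━━━━━━━┃   [-] models/             ┃    
   ┃ ImageView┃     [x] parser.js         ┃    
   ┠──────────┃     [-] static/           ┃    
   ┃          ┃>      [ ] .gitignore      ┃    
   ┃          ┃       [x] logger.py       ┃    
   ┃         ▒┃       [x] setup.py        ┃    
   ┃          ┃       [ ] handler.toml    ┃    
   ┃          ┃       [ ] router.yaml     ┃    
   ┃          ┃     [ ] test.py           ┃    
   ┃         █┃     [ ] build/            ┃    
   ┃         ▒┃       [ ] Makefile        ┃    
   ┗━━━━━━━━━━┃       [ ] cache.toml      ┃    
              ┃       [ ] config.toml     ┃    
              ┗━━━━━━━━━━━━━━━━━━━━━━━━━━━┛    


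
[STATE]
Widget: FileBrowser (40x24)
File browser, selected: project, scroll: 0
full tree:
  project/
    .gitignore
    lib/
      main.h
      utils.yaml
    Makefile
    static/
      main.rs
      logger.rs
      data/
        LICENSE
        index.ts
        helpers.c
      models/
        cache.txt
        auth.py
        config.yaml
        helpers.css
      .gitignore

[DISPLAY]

> [-] project/                          
    .gitignore                          
    [+] lib/                            
    Makefile                            
    [+] static/                         
                                        
                                        
                                        
                                        
                                        
                                        
                                        
                                        
                                        
                                        
                                        
                                        
                                        
                                        
                                        
                                        
                                        
                                        
                                        


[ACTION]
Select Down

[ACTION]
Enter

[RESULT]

  [-] project/                          
  > .gitignore                          
    [+] lib/                            
    Makefile                            
    [+] static/                         
                                        
                                        
                                        
                                        
                                        
                                        
                                        
                                        
                                        
                                        
                                        
                                        
                                        
                                        
                                        
                                        
                                        
                                        
                                        


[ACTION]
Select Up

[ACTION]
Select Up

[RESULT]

> [-] project/                          
    .gitignore                          
    [+] lib/                            
    Makefile                            
    [+] static/                         
                                        
                                        
                                        
                                        
                                        
                                        
                                        
                                        
                                        
                                        
                                        
                                        
                                        
                                        
                                        
                                        
                                        
                                        
                                        


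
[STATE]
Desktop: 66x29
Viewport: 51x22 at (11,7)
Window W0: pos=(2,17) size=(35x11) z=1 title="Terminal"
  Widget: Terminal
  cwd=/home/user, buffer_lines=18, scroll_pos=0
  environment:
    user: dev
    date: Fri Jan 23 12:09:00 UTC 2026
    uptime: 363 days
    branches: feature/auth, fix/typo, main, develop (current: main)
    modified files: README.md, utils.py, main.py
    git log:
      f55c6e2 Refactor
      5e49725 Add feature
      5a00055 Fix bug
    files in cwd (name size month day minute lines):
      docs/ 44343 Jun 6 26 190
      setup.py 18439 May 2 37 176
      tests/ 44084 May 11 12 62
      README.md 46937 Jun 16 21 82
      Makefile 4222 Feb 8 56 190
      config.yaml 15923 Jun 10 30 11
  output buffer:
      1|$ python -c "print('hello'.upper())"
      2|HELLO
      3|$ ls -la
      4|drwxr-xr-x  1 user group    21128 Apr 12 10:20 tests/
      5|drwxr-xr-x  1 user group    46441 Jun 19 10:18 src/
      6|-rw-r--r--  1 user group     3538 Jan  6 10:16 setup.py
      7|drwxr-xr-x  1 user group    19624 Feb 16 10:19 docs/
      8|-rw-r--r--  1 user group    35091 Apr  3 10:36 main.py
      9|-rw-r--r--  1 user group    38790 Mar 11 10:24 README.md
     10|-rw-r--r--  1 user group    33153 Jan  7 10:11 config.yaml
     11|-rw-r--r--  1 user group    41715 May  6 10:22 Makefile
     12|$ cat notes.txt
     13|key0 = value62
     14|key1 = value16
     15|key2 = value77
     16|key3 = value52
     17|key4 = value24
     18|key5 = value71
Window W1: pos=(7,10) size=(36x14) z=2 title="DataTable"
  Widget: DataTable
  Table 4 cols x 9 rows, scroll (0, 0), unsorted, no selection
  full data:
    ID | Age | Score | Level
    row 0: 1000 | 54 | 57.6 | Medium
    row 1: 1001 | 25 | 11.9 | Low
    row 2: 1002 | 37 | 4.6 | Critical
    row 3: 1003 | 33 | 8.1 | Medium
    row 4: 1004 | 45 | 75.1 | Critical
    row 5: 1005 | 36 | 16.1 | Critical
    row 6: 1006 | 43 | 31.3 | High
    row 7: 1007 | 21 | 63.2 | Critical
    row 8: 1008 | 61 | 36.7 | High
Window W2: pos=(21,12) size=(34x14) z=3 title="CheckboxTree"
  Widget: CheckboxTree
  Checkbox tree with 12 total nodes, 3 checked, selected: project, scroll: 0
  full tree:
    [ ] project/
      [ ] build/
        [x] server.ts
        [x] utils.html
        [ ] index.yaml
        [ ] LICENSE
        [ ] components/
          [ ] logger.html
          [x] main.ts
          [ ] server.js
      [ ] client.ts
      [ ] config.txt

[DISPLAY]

                                                   
                                                   
                                                   
━━━━━━━━━━━━━━━━━━━━━━━━━━━━━━━┓                   
taTable                        ┃                   
──────────┏━━━━━━━━━━━━━━━━━━━━━━━━━━━━━━━━┓       
 │Age│Scor┃ CheckboxTree                   ┃       
─┼───┼────┠────────────────────────────────┨       
0│54 │57.6┃>[-] project/                   ┃       
1│25 │11.9┃   [-] build/                   ┃       
2│37 │4.6 ┃     [x] server.ts              ┃       
3│33 │8.1 ┃     [x] utils.html             ┃       
4│45 │75.1┃     [ ] index.yaml             ┃       
5│36 │16.1┃     [ ] LICENSE                ┃       
6│43 │31.3┃     [-] components/            ┃       
7│21 │63.2┃       [ ] logger.html          ┃       
━━━━━━━━━━┃       [x] main.ts              ┃       
-x  1 user┃       [ ] server.js            ┃       
--  1 user┗━━━━━━━━━━━━━━━━━━━━━━━━━━━━━━━━┛       
-x  1 user group    19624┃                         
━━━━━━━━━━━━━━━━━━━━━━━━━┛                         
                                                   


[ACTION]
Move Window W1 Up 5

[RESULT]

───────────────────────────────┨                   
 │Age│Score│Level              ┃                   
─┼───┼─────┼────────           ┃                   
0│54 │57.6 │Medium             ┃                   
1│25 │11.9 │Low                ┃                   
2│37 │4.6 ┏━━━━━━━━━━━━━━━━━━━━━━━━━━━━━━━━┓       
3│33 │8.1 ┃ CheckboxTree                   ┃       
4│45 │75.1┠────────────────────────────────┨       
5│36 │16.1┃>[-] project/                   ┃       
6│43 │31.3┃   [-] build/                   ┃       
7│21 │63.2┃     [x] server.ts              ┃       
━━━━━━━━━━┃     [x] utils.html             ┃       
──────────┃     [ ] index.yaml             ┃       
 -c "print┃     [ ] LICENSE                ┃       
          ┃     [-] components/            ┃       
          ┃       [ ] logger.html          ┃       
-x  1 user┃       [x] main.ts              ┃       
-x  1 user┃       [ ] server.js            ┃       
--  1 user┗━━━━━━━━━━━━━━━━━━━━━━━━━━━━━━━━┛       
-x  1 user group    19624┃                         
━━━━━━━━━━━━━━━━━━━━━━━━━┛                         
                                                   


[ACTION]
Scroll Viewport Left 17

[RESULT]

       ┠──────────────────────────────────┨        
       ┃ID  │Age│Score│Level              ┃        
       ┃────┼───┼─────┼────────           ┃        
       ┃1000│54 │57.6 │Medium             ┃        
       ┃1001│25 │11.9 │Low                ┃        
       ┃1002│37 │4.6 ┏━━━━━━━━━━━━━━━━━━━━━━━━━━━━━
       ┃1003│33 │8.1 ┃ CheckboxTree                
       ┃1004│45 │75.1┠─────────────────────────────
       ┃1005│36 │16.1┃>[-] project/                
       ┃1006│43 │31.3┃   [-] build/                
  ┏━━━━┃1007│21 │63.2┃     [x] server.ts           
  ┃ Ter┗━━━━━━━━━━━━━┃     [x] utils.html          
  ┠──────────────────┃     [ ] index.yaml          
  ┃$ python -c "print┃     [ ] LICENSE             
  ┃HELLO             ┃     [-] components/         
  ┃$ ls -la          ┃       [ ] logger.html       
  ┃drwxr-xr-x  1 user┃       [x] main.ts           
  ┃drwxr-xr-x  1 user┃       [ ] server.js         
  ┃-rw-r--r--  1 user┗━━━━━━━━━━━━━━━━━━━━━━━━━━━━━
  ┃drwxr-xr-x  1 user group    19624┃              
  ┗━━━━━━━━━━━━━━━━━━━━━━━━━━━━━━━━━┛              
                                                   


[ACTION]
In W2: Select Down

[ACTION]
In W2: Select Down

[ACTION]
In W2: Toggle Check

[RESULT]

       ┠──────────────────────────────────┨        
       ┃ID  │Age│Score│Level              ┃        
       ┃────┼───┼─────┼────────           ┃        
       ┃1000│54 │57.6 │Medium             ┃        
       ┃1001│25 │11.9 │Low                ┃        
       ┃1002│37 │4.6 ┏━━━━━━━━━━━━━━━━━━━━━━━━━━━━━
       ┃1003│33 │8.1 ┃ CheckboxTree                
       ┃1004│45 │75.1┠─────────────────────────────
       ┃1005│36 │16.1┃ [-] project/                
       ┃1006│43 │31.3┃   [-] build/                
  ┏━━━━┃1007│21 │63.2┃>    [ ] server.ts           
  ┃ Ter┗━━━━━━━━━━━━━┃     [x] utils.html          
  ┠──────────────────┃     [ ] index.yaml          
  ┃$ python -c "print┃     [ ] LICENSE             
  ┃HELLO             ┃     [-] components/         
  ┃$ ls -la          ┃       [ ] logger.html       
  ┃drwxr-xr-x  1 user┃       [x] main.ts           
  ┃drwxr-xr-x  1 user┃       [ ] server.js         
  ┃-rw-r--r--  1 user┗━━━━━━━━━━━━━━━━━━━━━━━━━━━━━
  ┃drwxr-xr-x  1 user group    19624┃              
  ┗━━━━━━━━━━━━━━━━━━━━━━━━━━━━━━━━━┛              
                                                   
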